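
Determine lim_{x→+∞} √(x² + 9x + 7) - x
This is an ∞ − ∞ indeterminate form.
Multiply and divide by the conjugate √(x²+9x + 7) + x; the x² terms cancel, leaving (9x + 7)/(√(x²+9x + 7)+x) → 9/2.
Limit = 9/2.

Final answer: 9/2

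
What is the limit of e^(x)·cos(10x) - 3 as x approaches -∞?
Evaluate the dominant behaviour as x → -∞; each term tends to a finite value or vanishes.
Limit = -3.

Final answer: -3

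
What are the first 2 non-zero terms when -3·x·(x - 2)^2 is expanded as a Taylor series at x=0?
12·x^2 - 12·x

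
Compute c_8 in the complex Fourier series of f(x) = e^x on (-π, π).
Compute the real Fourier coefficients first: a_8 = (-1 + e^(2·π))·e^(-π)/(65·π), b_8 = (8 - 8·e^(2·π))·e^(-π)/(65·π).
Then c_8 = (a_8 − i·b_8)/2 = -e^(-π)/(130·π) + e^(π)/(130·π) - 4·i·e^(-π)/(65·π) + 4·i·e^(π)/(65·π).

Final answer: -e^(-π)/(130·π) + e^(π)/(130·π) - 4·i·e^(-π)/(65·π) + 4·i·e^(π)/(65·π)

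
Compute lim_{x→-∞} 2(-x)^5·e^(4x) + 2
The product is a 0·∞ indeterminate form at x → -∞.
Rewrite the product as 2(-x)^5 / e^(-4x) (an ∞/∞ form) and apply L'Hôpital, or use the standard hierarchy e^(4|x|) ≫ |(-x)^5| as x → -∞.
The indeterminate product → 0, so the limit = 2.

Final answer: 2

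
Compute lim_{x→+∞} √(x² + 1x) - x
This is an ∞ − ∞ indeterminate form.
Multiply and divide by the conjugate √(x²+1x) + x; the x² terms cancel, leaving (1x)/(√(x²+1x)+x) → 1/2.
Limit = 1/2.

Final answer: 1/2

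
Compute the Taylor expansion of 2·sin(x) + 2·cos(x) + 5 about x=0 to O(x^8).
-x^7/2520 - x^6/360 + x^5/60 + x^4/12 - x^3/3 - x^2 + 2·x + 7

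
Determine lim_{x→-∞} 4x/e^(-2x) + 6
The quotient is an ∞/∞ indeterminate form as x → -∞.
Compare growth rates of the dominant terms (exponentials ≫ polynomials ≫ logarithms), or apply L'Hôpital's rule; the quotient → 0.
Adding the constant: 0 + 6 = 6. Limit = 6.

Final answer: 6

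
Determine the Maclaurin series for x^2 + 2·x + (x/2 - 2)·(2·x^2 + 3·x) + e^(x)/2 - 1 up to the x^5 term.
x^5/240 + x^4/48 + 13·x^3/12 - 5·x^2/4 - 7·x/2 - 1/2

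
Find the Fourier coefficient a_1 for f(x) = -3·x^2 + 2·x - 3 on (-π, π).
a_1 = (1/π) ∫_{-π}^{π} f(x)·cos(1x) dx.
Evaluate the integral (use parity and integration by parts as needed): a_1 = 12.

Final answer: 12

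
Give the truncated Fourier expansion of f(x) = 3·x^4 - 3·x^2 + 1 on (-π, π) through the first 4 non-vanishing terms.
(156 - 24·π^2)·cos(x) + (-12 + 6·π^2)·cos(2·x) + (28/9 - 8·π^2/3)·cos(3·x) - π^2 + 1 + 3·π^4/5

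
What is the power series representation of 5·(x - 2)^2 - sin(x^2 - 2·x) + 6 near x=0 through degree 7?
202·x^7/315 - x^6/2 - 11·x^5/15 + 2·x^4 - 4·x^3/3 + 4·x^2 - 18·x + 26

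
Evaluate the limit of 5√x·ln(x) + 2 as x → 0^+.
The product is a 0·∞ indeterminate form at x → 0⁺.
Rewrite the product as 5·ln(x) / x^(-1/2) and apply L'Hôpital, or use the standard hierarchy x^(-1/2) ≫ |ln x| as x → 0⁺.
The indeterminate product → 0, so the limit = 2.

Final answer: 2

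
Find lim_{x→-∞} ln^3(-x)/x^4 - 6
The quotient is an ∞/∞ indeterminate form as x → -∞.
Compare growth rates of the dominant terms (exponentials ≫ polynomials ≫ logarithms), or apply L'Hôpital's rule; the quotient → 0.
Adding the constant: 0 - 6 = -6. Limit = -6.

Final answer: -6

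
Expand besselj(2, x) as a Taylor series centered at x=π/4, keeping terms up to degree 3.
besselj(2, π/4) + (-besselj(3, π/4)/2 + besselj(1, π/4)/2)·(x - π/4) + (-besselj(2, π/4)/4 + besselj(4, π/4)/8 + besselj(0, π/4)/8)·(x - π/4)^2 + (-besselj(1, π/4)/12 - besselj(5, π/4)/48 + besselj(3, π/4)/16)·(x - π/4)^3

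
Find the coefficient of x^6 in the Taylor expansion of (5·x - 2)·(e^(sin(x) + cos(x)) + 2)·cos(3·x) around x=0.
Expand to order 6: (5·x - 2)·(e^(sin(x) + cos(x)) + 2)·cos(3·x) = x^6·(81/20 + 1286·e/45) + x^5·(263·e/60 + 135/4) + x^4·(-94·e/3 - 27/2) + x^3·(-45 - 25·e/2) + x^2·(18 + 14·e) + x·(3·e + 10) - 2·e - 4 + O(x^7).
The coefficient of x^6 is 81/20 + 1286·e/45.

Final answer: 81/20 + 1286·e/45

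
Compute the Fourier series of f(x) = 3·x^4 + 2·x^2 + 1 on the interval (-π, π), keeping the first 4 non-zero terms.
(136 - 24·π^2)·cos(x) + (-7 + 6·π^2)·cos(2·x) + (8/9 - 8·π^2/3)·cos(3·x) + 1 + 2·π^2/3 + 3·π^4/5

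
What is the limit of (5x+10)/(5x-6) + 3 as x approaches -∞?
Evaluate the dominant behaviour as x → -∞; each term tends to a finite value or vanishes.
Limit = 4.

Final answer: 4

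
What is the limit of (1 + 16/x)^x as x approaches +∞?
As x → +∞: this is the defining limit (1 + 16/x)^x → e^16.
Limit = e^(16).

Final answer: e^(16)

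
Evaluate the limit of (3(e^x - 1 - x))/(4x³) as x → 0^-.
Both numerator and denominator → 0 as x → 0^-; this is a 0/0 indeterminate form.
Expand each to leading order near x = 0: numerator ~ 3·x^2/2, denominator ~ 4·x^3.
The limit of the ratio is -∞.

Final answer: -∞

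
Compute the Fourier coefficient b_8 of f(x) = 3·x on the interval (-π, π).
b_8 = (1/π) ∫_{-π}^{π} f(x)·sin(8x) dx.
Evaluate the integral (use parity and integration by parts as needed): b_8 = -3/4.

Final answer: -3/4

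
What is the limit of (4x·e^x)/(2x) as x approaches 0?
Both numerator and denominator → 0 as x → 0; this is a 0/0 indeterminate form.
Expand each to leading order near x = 0: numerator ~ 4·x, denominator ~ 2·x.
The limit of the ratio is 2.

Final answer: 2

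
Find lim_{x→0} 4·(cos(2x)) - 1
Direct substitution at x = 0 gives 3.

Final answer: 3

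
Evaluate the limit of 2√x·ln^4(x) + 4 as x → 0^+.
The product is a 0·∞ indeterminate form at x → 0⁺.
Rewrite the product as 2·ln^4(x) / x^(-1/2) and apply L'Hôpital, or use the standard hierarchy x^(-1/2) ≫ |ln x|^4 as x → 0⁺.
The indeterminate product → 0, so the limit = 4.

Final answer: 4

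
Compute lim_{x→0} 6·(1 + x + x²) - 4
Direct substitution at x = 0 gives 2.

Final answer: 2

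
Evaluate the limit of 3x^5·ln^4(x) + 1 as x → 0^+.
The product is a 0·∞ indeterminate form at x → 0⁺.
Rewrite the product as 3·ln^4(x) / x^(-5) and apply L'Hôpital, or use the standard hierarchy x^(-5) ≫ |ln x|^4 as x → 0⁺.
The indeterminate product → 0, so the limit = 1.

Final answer: 1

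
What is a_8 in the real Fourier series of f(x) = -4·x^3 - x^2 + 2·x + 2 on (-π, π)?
a_8 = (1/π) ∫_{-π}^{π} f(x)·cos(8x) dx.
Evaluate the integral (use parity and integration by parts as needed): a_8 = -1/16.

Final answer: -1/16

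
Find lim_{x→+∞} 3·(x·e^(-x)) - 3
Evaluate the dominant behaviour as x → +∞; each term tends to a finite value or vanishes.
Limit = -3.

Final answer: -3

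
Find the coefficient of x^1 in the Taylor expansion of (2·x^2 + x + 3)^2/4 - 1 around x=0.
Expand to order 1: (2·x^2 + x + 3)^2/4 - 1 = 3·x/2 + 5/4 + O(x^2).
The coefficient of x^1 is 3/2.

Final answer: 3/2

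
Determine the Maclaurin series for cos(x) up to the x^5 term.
x^4/24 - x^2/2 + 1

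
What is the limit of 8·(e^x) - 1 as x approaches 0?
Direct substitution at x = 0 gives 7.

Final answer: 7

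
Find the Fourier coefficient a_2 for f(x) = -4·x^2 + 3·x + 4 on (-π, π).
a_2 = (1/π) ∫_{-π}^{π} f(x)·cos(2x) dx.
Evaluate the integral (use parity and integration by parts as needed): a_2 = -4.

Final answer: -4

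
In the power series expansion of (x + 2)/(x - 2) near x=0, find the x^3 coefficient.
Expand to order 3: (x + 2)/(x - 2) = -x^3/4 - x^2/2 - x - 1 + O(x^4).
The coefficient of x^3 is -1/4.

Final answer: -1/4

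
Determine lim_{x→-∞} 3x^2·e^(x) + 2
The product is a 0·∞ indeterminate form at x → -∞.
Rewrite the product as 3x^2 / e^(-x) (an ∞/∞ form) and apply L'Hôpital, or use the standard hierarchy e^(|x|) ≫ |x^2| as x → -∞.
The indeterminate product → 0, so the limit = 2.

Final answer: 2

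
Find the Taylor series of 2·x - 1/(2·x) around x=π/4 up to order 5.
(-4 + π^2)/(2·π) + (8 + 2·π^2)·(x - π/4)/π^2 - 32·(x - π/4)^2/π^3 + 128·(x - π/4)^3/π^4 - 512·(x - π/4)^4/π^5 + 2048·(x - π/4)^5/π^6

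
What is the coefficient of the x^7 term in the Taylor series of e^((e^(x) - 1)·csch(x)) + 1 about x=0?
Expand to order 7: e^((e^(x) - 1)·csch(x)) + 1 = 55·e·x^7/129024 + 97·e·x^6/46080 - e·x^5/1280 - 7·e·x^4/384 - e·x^3/48 + e·x^2/8 + e·x/2 + 1 + e + O(x^8).
The coefficient of x^7 is 55·e/129024.

Final answer: 55·e/129024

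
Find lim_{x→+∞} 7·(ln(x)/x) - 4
Evaluate the dominant behaviour as x → +∞; each term tends to a finite value or vanishes.
Limit = -4.

Final answer: -4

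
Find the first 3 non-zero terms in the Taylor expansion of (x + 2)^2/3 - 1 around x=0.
x^2/3 + 4·x/3 + 1/3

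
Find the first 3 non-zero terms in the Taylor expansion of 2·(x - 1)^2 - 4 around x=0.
2·x^2 - 4·x - 2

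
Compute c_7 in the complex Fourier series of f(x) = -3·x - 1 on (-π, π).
Compute the real Fourier coefficients first: a_7 = 0, b_7 = -6/7.
Then c_7 = (a_7 − i·b_7)/2 = 3·i/7.

Final answer: 3·i/7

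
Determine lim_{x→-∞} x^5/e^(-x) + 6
The quotient is an ∞/∞ indeterminate form as x → -∞.
Compare growth rates of the dominant terms (exponentials ≫ polynomials ≫ logarithms), or apply L'Hôpital's rule; the quotient → 0.
Adding the constant: 0 + 6 = 6. Limit = 6.

Final answer: 6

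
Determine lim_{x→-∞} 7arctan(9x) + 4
Evaluate the dominant behaviour as x → -∞; each term tends to a finite value or vanishes.
Limit = 4 - 7·π/2.

Final answer: 4 - 7·π/2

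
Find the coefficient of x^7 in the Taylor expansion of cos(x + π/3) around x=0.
Expand to order 7: cos(x + π/3) = √(3)·x^7/10080 - x^6/1440 - √(3)·x^5/240 + x^4/48 + √(3)·x^3/12 - x^2/4 - √(3)·x/2 + 1/2 + O(x^8).
The coefficient of x^7 is √(3)/10080.

Final answer: √(3)/10080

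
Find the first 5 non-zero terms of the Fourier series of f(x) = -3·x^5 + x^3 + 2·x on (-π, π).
(-728 - 6·π^4 + 122·π^2)·sin(x) + (-16·π^2 + 22 + 3·π^4)·sin(2·x) + (-2·π^4 - 56/27 + 46·π^2/9)·sin(3·x) + (-19·π^2/8 - 7/64 + 3·π^4/2)·sin(4·x) + (-6·π^4/5 + 296/625 + 34·π^2/25)·sin(5·x)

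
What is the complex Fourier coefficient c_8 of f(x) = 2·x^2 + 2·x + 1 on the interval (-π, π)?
Compute the real Fourier coefficients first: a_8 = 1/8, b_8 = -1/2.
Then c_8 = (a_8 − i·b_8)/2 = 1/16 + i/4.

Final answer: 1/16 + i/4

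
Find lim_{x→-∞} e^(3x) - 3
Evaluate the dominant behaviour as x → -∞; each term tends to a finite value or vanishes.
Limit = -3.

Final answer: -3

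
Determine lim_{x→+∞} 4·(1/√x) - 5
Evaluate the dominant behaviour as x → +∞; each term tends to a finite value or vanishes.
Limit = -5.

Final answer: -5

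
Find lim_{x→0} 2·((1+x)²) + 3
Direct substitution at x = 0 gives 5.

Final answer: 5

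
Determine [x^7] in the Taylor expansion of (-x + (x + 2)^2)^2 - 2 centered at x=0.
Expand to order 7: (-x + (x + 2)^2)^2 - 2 = x^4 + 6·x^3 + 17·x^2 + 24·x + 14 + O(x^8).
The coefficient of x^7 is 0.

Final answer: 0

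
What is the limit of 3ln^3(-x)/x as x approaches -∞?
This is an ∞/∞ indeterminate form as x → -∞.
Compare growth rates of the dominant terms (exponentials ≫ polynomials ≫ logarithms), or apply L'Hôpital's rule; the quotient → 0.
Limit = 0.

Final answer: 0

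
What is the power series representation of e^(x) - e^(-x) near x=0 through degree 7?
x^7/2520 + x^5/60 + x^3/3 + 2·x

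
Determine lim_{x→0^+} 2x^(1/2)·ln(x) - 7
The product is a 0·∞ indeterminate form at x → 0⁺.
Rewrite the product as 2·ln(x) / x^(-1/2) and apply L'Hôpital, or use the standard hierarchy x^(-1/2) ≫ |ln x| as x → 0⁺.
The indeterminate product → 0, so the limit = -7.

Final answer: -7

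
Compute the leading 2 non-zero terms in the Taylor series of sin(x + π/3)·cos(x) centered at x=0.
x/2 + √(3)/2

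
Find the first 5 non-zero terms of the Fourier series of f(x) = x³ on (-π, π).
(-12 + 2·π^2)·sin(x) + (3/2 - π^2)·sin(2·x) + (-4/9 + 2·π^2/3)·sin(3·x) + (3/16 - π^2/2)·sin(4·x) + (-12/125 + 2·π^2/5)·sin(5·x)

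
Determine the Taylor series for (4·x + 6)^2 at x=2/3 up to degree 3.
676/9 + 208·(x - 2/3)/3 + 16·(x - 2/3)^2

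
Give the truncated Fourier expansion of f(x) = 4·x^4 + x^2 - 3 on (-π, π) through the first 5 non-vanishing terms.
(188 - 32·π^2)·cos(x) + (-11 + 8·π^2)·cos(2·x) + (52/27 - 32·π^2/9)·cos(3·x) + (-1/2 + 2·π^2)·cos(4·x) - 3 + π^2/3 + 4·π^4/5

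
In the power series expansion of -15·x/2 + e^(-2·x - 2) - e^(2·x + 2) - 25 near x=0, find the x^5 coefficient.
Expand to order 5: -15·x/2 + e^(-2·x - 2) - e^(2·x + 2) - 25 = x^5·(-4·e^(2)/15 - 4·e^(-2)/15) + x^4·(-2·e^(2)/3 + 2·e^(-2)/3) + x^3·(-4·e^(2)/3 - 4·e^(-2)/3) + x^2·(-2·e^(2) + 2·e^(-2)) + x·(-2·e^(2) - 15/2 - 2·e^(-2)) - 25 - e^(2) + e^(-2) + O(x^6).
The coefficient of x^5 is -4·e^(2)/15 - 4·e^(-2)/15.

Final answer: -4·e^(2)/15 - 4·e^(-2)/15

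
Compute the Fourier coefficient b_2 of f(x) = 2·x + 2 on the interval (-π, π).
b_2 = (1/π) ∫_{-π}^{π} f(x)·sin(2x) dx.
Evaluate the integral (use parity and integration by parts as needed): b_2 = -2.

Final answer: -2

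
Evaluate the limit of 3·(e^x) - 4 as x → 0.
Direct substitution at x = 0 gives -1.

Final answer: -1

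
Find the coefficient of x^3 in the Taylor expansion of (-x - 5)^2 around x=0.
Expand to order 3: (-x - 5)^2 = x^2 + 10·x + 25 + O(x^4).
The coefficient of x^3 is 0.

Final answer: 0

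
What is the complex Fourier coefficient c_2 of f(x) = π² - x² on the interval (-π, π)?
Compute the real Fourier coefficients first: a_2 = -1, b_2 = 0.
Then c_2 = (a_2 − i·b_2)/2 = -1/2.

Final answer: -1/2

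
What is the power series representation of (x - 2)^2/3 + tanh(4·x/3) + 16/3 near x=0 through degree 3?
-64·x^3/81 + x^2/3 + 20/3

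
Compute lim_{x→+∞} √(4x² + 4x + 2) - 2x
As x → +∞: multiply by the conjugate to get (4x+2)/(√(4x²+4x+2)+2x); the denominator ~ 4x, so the limit is 4/4 = 1.
Limit = 1.

Final answer: 1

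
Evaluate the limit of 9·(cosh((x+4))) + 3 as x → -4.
Direct substitution at x = -4 gives 12.

Final answer: 12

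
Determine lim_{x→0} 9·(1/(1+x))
Direct substitution at x = 0 gives 9.

Final answer: 9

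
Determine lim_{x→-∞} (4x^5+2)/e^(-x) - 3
The quotient is an ∞/∞ indeterminate form as x → -∞.
Compare growth rates of the dominant terms (exponentials ≫ polynomials ≫ logarithms), or apply L'Hôpital's rule; the quotient → 0.
Adding the constant: 0 - 3 = -3. Limit = -3.

Final answer: -3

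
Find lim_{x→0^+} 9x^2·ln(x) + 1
The product is a 0·∞ indeterminate form at x → 0⁺.
Rewrite the product as 9·ln(x) / x^(-2) and apply L'Hôpital, or use the standard hierarchy x^(-2) ≫ |ln x| as x → 0⁺.
The indeterminate product → 0, so the limit = 1.

Final answer: 1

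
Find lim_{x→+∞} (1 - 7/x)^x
As x → +∞: this is the defining limit (1 - 7/x)^x → e^(-7).
Limit = e^(-7).

Final answer: e^(-7)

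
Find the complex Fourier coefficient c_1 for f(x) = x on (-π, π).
Compute the real Fourier coefficients first: a_1 = 0, b_1 = 2.
Then c_1 = (a_1 − i·b_1)/2 = -i.

Final answer: -i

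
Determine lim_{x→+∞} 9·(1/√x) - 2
Evaluate the dominant behaviour as x → +∞; each term tends to a finite value or vanishes.
Limit = -2.

Final answer: -2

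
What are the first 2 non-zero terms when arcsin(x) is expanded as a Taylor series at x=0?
x^3/6 + x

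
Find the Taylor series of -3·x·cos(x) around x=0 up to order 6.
-x^5/8 + 3·x^3/2 - 3·x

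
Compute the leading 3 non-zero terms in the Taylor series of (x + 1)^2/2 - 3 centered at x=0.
x^2/2 + x - 5/2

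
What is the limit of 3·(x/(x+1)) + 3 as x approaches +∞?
Evaluate the dominant behaviour as x → +∞; each term tends to a finite value or vanishes.
Limit = 6.

Final answer: 6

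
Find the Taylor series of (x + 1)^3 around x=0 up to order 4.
x^3 + 3·x^2 + 3·x + 1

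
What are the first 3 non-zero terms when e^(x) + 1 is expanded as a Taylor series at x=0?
x^2/2 + x + 2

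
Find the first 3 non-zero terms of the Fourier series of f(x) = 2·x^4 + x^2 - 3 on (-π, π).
(92 - 16·π^2)·cos(x) + (-5 + 4·π^2)·cos(2·x) - 3 + π^2/3 + 2·π^4/5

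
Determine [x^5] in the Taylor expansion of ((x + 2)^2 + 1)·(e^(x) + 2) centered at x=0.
Expand to order 5: ((x + 2)^2 + 1)·(e^(x) + 2) = 3·x^5/8 + 11·x^4/8 + 23·x^3/6 + 19·x^2/2 + 17·x + 15 + O(x^6).
The coefficient of x^5 is 3/8.

Final answer: 3/8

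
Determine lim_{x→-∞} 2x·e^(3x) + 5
The product is a 0·∞ indeterminate form at x → -∞.
Rewrite the product as 2x / e^(-3x) (an ∞/∞ form) and apply L'Hôpital, or use the standard hierarchy e^(3|x|) ≫ |x| as x → -∞.
The indeterminate product → 0, so the limit = 5.

Final answer: 5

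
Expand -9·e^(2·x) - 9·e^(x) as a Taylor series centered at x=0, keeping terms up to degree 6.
-13·x^6/16 - 99·x^5/40 - 51·x^4/8 - 27·x^3/2 - 45·x^2/2 - 27·x - 18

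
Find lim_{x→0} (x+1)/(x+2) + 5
Direct substitution at x = 0 gives 11/2.

Final answer: 11/2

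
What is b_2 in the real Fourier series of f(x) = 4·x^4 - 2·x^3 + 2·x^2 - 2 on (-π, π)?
b_2 = (1/π) ∫_{-π}^{π} f(x)·sin(2x) dx.
Evaluate the integral (use parity and integration by parts as needed): b_2 = -3 + 2·π^2.

Final answer: -3 + 2·π^2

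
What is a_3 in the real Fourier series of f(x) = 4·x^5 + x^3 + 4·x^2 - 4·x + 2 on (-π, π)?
a_3 = (1/π) ∫_{-π}^{π} f(x)·cos(3x) dx.
Evaluate the integral (use parity and integration by parts as needed): a_3 = -16/9.

Final answer: -16/9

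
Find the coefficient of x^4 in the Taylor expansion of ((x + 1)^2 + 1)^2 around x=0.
Expand to order 4: ((x + 1)^2 + 1)^2 = x^4 + 4·x^3 + 8·x^2 + 8·x + 4 + O(x^5).
The coefficient of x^4 is 1.

Final answer: 1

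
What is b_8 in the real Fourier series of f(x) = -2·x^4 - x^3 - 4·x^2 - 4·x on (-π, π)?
b_8 = (1/π) ∫_{-π}^{π} f(x)·sin(8x) dx.
Evaluate the integral (use parity and integration by parts as needed): b_8 = 125/128 + π^2/4.

Final answer: 125/128 + π^2/4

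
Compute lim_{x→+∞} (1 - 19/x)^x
As x → +∞: this is the defining limit (1 - 19/x)^x → e^(-19).
Limit = e^(-19).

Final answer: e^(-19)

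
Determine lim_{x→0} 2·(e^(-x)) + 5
Direct substitution at x = 0 gives 7.

Final answer: 7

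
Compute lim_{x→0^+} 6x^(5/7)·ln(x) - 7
The product is a 0·∞ indeterminate form at x → 0⁺.
Rewrite the product as 6·ln(x) / x^(-5/7) and apply L'Hôpital, or use the standard hierarchy x^(-5/7) ≫ |ln x| as x → 0⁺.
The indeterminate product → 0, so the limit = -7.

Final answer: -7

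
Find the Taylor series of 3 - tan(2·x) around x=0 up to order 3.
-8·x^3/3 - 2·x + 3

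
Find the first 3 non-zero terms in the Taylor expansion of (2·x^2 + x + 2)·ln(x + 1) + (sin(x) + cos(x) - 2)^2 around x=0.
3·x^3/2 + 2·x^2 + 1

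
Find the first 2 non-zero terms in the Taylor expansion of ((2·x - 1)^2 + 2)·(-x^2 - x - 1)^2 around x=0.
2·x + 3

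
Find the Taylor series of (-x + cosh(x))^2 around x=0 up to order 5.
-x^5/12 + x^4/3 - x^3 + 2·x^2 - 2·x + 1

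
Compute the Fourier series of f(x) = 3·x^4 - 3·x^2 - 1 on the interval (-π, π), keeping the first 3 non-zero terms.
(156 - 24·π^2)·cos(x) + (-12 + 6·π^2)·cos(2·x) - π^2 - 1 + 3·π^4/5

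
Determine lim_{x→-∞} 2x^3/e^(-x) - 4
The quotient is an ∞/∞ indeterminate form as x → -∞.
Compare growth rates of the dominant terms (exponentials ≫ polynomials ≫ logarithms), or apply L'Hôpital's rule; the quotient → 0.
Adding the constant: 0 - 4 = -4. Limit = -4.

Final answer: -4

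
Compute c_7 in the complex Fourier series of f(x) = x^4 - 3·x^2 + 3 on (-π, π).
Compute the real Fourier coefficients first: a_7 = 636/2401 - 8·π^2/49, b_7 = 0.
Then c_7 = (a_7 − i·b_7)/2 = 318/2401 - 4·π^2/49.

Final answer: 318/2401 - 4·π^2/49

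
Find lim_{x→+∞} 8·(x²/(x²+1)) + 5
Evaluate the dominant behaviour as x → +∞; each term tends to a finite value or vanishes.
Limit = 13.

Final answer: 13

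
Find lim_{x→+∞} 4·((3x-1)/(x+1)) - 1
Evaluate the dominant behaviour as x → +∞; each term tends to a finite value or vanishes.
Limit = 11.

Final answer: 11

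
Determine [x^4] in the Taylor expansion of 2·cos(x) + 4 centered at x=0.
Expand to order 4: 2·cos(x) + 4 = x^4/12 - x^2 + 6 + O(x^5).
The coefficient of x^4 is 1/12.

Final answer: 1/12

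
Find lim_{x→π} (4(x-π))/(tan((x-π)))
Both numerator and denominator → 0 as x → π; this is a 0/0 indeterminate form.
Expand each to leading order near x = π: numerator ~ 4·(x - π), denominator ~ (x - π).
The limit of the ratio is 4.

Final answer: 4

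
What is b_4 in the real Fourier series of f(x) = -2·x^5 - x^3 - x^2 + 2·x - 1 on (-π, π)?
b_4 = (1/π) ∫_{-π}^{π} f(x)·sin(4x) dx.
Evaluate the integral (use parity and integration by parts as needed): b_4 = -3·π^2/4 - 23/32 + π^4.

Final answer: -3·π^2/4 - 23/32 + π^4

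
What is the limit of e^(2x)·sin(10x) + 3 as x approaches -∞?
Evaluate the dominant behaviour as x → -∞; each term tends to a finite value or vanishes.
Limit = 3.

Final answer: 3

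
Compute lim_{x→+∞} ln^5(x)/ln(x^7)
This is an ∞/∞ indeterminate form as x → +∞.
Write ln(x^7) = 7·ln(x), reducing the quotient to ln^4(x)/7 → ∞.
Limit = ∞.

Final answer: ∞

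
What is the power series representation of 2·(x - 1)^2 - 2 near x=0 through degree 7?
2·x^2 - 4·x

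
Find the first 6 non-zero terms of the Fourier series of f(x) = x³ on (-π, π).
(-12 + 2·π^2)·sin(x) + (3/2 - π^2)·sin(2·x) + (-4/9 + 2·π^2/3)·sin(3·x) + (3/16 - π^2/2)·sin(4·x) + (-12/125 + 2·π^2/5)·sin(5·x) + (1/18 - π^2/3)·sin(6·x)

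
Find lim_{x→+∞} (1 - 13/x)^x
As x → +∞: this is the defining limit (1 - 13/x)^x → e^(-13).
Limit = e^(-13).

Final answer: e^(-13)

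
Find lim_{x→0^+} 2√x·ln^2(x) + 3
The product is a 0·∞ indeterminate form at x → 0⁺.
Rewrite the product as 2·ln^2(x) / x^(-1/2) and apply L'Hôpital, or use the standard hierarchy x^(-1/2) ≫ |ln x|^2 as x → 0⁺.
The indeterminate product → 0, so the limit = 3.

Final answer: 3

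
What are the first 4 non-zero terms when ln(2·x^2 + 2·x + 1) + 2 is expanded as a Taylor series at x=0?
2·x^4 - 4·x^3/3 + 2·x + 2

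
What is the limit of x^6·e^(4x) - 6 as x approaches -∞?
The product is a 0·∞ indeterminate form at x → -∞.
Rewrite the product as x^6 / e^(-4x) (an ∞/∞ form) and apply L'Hôpital, or use the standard hierarchy e^(4|x|) ≫ |x^6| as x → -∞.
The indeterminate product → 0, so the limit = -6.

Final answer: -6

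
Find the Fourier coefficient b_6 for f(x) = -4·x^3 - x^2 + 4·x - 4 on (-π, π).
b_6 = (1/π) ∫_{-π}^{π} f(x)·sin(6x) dx.
Evaluate the integral (use parity and integration by parts as needed): b_6 = -14/9 + 4·π^2/3.

Final answer: -14/9 + 4·π^2/3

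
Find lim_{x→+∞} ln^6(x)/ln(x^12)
This is an ∞/∞ indeterminate form as x → +∞.
Write ln(x^12) = 12·ln(x), reducing the quotient to ln^5(x)/12 → ∞.
Limit = ∞.

Final answer: ∞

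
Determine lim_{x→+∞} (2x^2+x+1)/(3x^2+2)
This is an ∞/∞ indeterminate form as x → +∞.
Divide numerator and denominator by x^2 and let the lower-order terms vanish; the leading terms give 2/3.
Limit = 2/3.

Final answer: 2/3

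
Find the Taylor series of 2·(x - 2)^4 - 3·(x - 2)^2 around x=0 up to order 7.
2·x^4 - 16·x^3 + 45·x^2 - 52·x + 20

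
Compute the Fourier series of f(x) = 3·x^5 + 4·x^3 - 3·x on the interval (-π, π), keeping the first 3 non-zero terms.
(-112·π^2 + 6·π^4 + 666)·sin(x) + (-3·π^4 - 27/2 + 11·π^2)·sin(2·x) + (-16·π^2/9 - 22/27 + 2·π^4)·sin(3·x)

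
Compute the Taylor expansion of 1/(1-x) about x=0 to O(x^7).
x^6 + x^5 + x^4 + x^3 + x^2 + x + 1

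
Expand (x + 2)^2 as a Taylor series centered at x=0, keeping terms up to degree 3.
x^2 + 4·x + 4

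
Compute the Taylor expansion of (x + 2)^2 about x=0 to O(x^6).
x^2 + 4·x + 4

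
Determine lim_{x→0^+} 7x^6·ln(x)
This is a 0·∞ indeterminate form at x → 0⁺.
Rewrite the product as 7·ln(x) / x^(-6) and apply L'Hôpital, or use the standard hierarchy x^(-6) ≫ |ln x| as x → 0⁺.
The indeterminate product → 0, so the limit = 0.

Final answer: 0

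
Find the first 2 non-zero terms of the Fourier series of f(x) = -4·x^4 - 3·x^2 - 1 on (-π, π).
(-180 + 32·π^2)·cos(x) - 4·π^4/5 - π^2 - 1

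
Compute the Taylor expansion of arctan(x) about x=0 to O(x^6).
x^5/5 - x^3/3 + x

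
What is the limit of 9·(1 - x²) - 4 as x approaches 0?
Direct substitution at x = 0 gives 5.

Final answer: 5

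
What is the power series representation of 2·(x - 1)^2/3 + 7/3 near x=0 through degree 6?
2·x^2/3 - 4·x/3 + 3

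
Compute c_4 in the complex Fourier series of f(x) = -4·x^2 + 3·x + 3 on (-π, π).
Compute the real Fourier coefficients first: a_4 = -1, b_4 = -3/2.
Then c_4 = (a_4 − i·b_4)/2 = -1/2 + 3·i/4.

Final answer: -1/2 + 3·i/4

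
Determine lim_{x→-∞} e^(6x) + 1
Evaluate the dominant behaviour as x → -∞; each term tends to a finite value or vanishes.
Limit = 1.

Final answer: 1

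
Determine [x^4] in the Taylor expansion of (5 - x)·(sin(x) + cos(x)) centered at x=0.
Expand to order 4: (5 - x)·(sin(x) + cos(x)) = 3·x^4/8 - x^3/3 - 7·x^2/2 + 4·x + 5 + O(x^5).
The coefficient of x^4 is 3/8.

Final answer: 3/8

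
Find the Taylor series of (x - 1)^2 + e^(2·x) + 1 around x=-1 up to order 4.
(1 + 5·e^(2))·e^(-2) + (2 - 4·e^(2))·e^(-2)·(x + 1) + (2 + e^(2))·e^(-2)·(x + 1)^2 + 4·e^(-2)·(x + 1)^3/3 + 2·e^(-2)·(x + 1)^4/3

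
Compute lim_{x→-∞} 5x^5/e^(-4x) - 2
The quotient is an ∞/∞ indeterminate form as x → -∞.
Compare growth rates of the dominant terms (exponentials ≫ polynomials ≫ logarithms), or apply L'Hôpital's rule; the quotient → 0.
Adding the constant: 0 - 2 = -2. Limit = -2.

Final answer: -2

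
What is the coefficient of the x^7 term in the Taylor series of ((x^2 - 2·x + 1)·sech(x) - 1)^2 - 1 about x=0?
Expand to order 7: ((x^2 - 2·x + 1)·sech(x) - 1)^2 - 1 = -269·x^7/180 + 19·x^6/8 + 13·x^5/6 - 15·x^4/4 - 2·x^3 + 4·x^2 - 1 + O(x^8).
The coefficient of x^7 is -269/180.

Final answer: -269/180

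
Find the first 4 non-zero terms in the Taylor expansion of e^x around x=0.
x^3/6 + x^2/2 + x + 1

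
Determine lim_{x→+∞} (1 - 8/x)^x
As x → +∞: this is the defining limit (1 - 8/x)^x → e^(-8).
Limit = e^(-8).

Final answer: e^(-8)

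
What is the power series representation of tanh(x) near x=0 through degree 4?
-x^3/3 + x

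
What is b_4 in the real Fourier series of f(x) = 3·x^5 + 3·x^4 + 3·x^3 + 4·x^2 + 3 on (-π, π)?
b_4 = (1/π) ∫_{-π}^{π} f(x)·sin(4x) dx.
Evaluate the integral (use parity and integration by parts as needed): b_4 = -3·π^4/2 - 9/64 + 3·π^2/8.

Final answer: -3·π^4/2 - 9/64 + 3·π^2/8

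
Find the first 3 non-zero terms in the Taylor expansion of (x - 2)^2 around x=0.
x^2 - 4·x + 4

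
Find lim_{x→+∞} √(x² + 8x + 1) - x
As x → +∞: multiply by the conjugate to get (8x+1)/(√(x²+8x+1)+x); the denominator ~ 2x, so the limit is 8/2 = 4.
Limit = 4.

Final answer: 4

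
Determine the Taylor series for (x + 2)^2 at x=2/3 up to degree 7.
64/9 + 16·(x - 2/3)/3 + (x - 2/3)^2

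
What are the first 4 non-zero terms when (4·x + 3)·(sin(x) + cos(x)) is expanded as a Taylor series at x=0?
-5·x^3/2 + 5·x^2/2 + 7·x + 3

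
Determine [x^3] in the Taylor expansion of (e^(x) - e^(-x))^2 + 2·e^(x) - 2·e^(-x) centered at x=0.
Expand to order 3: (e^(x) - e^(-x))^2 + 2·e^(x) - 2·e^(-x) = 2·x^3/3 + 4·x^2 + 4·x + O(x^4).
The coefficient of x^3 is 2/3.

Final answer: 2/3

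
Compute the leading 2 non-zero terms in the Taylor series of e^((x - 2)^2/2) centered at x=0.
-2·x·e^(2) + e^(2)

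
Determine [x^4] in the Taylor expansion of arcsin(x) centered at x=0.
Expand to order 4: arcsin(x) = x^3/6 + x + O(x^5).
The coefficient of x^4 is 0.

Final answer: 0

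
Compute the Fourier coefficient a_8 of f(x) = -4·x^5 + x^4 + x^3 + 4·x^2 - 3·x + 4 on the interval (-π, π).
a_8 = (1/π) ∫_{-π}^{π} f(x)·cos(8x) dx.
Evaluate the integral (use parity and integration by parts as needed): a_8 = 61/256 + π^2/8.

Final answer: 61/256 + π^2/8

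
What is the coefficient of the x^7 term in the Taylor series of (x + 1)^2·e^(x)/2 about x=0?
Expand to order 7: (x + 1)^2·e^(x)/2 = 19·x^7/3360 + 43·x^6/1440 + 31·x^5/240 + 7·x^4/16 + 13·x^3/12 + 7·x^2/4 + 3·x/2 + 1/2 + O(x^8).
The coefficient of x^7 is 19/3360.

Final answer: 19/3360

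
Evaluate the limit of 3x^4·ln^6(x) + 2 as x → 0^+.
The product is a 0·∞ indeterminate form at x → 0⁺.
Rewrite the product as 3·ln^6(x) / x^(-4) and apply L'Hôpital, or use the standard hierarchy x^(-4) ≫ |ln x|^6 as x → 0⁺.
The indeterminate product → 0, so the limit = 2.

Final answer: 2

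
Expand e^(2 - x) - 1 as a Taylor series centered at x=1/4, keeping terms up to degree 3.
-1 + e^(7/4) - e^(7/4)·(x - 1/4) + e^(7/4)·(x - 1/4)^2/2 - e^(7/4)·(x - 1/4)^3/6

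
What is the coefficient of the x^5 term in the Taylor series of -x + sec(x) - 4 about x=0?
Expand to order 5: -x + sec(x) - 4 = 5·x^4/24 + x^2/2 - x - 3 + O(x^6).
The coefficient of x^5 is 0.

Final answer: 0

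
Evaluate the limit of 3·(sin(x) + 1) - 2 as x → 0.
Direct substitution at x = 0 gives 1.

Final answer: 1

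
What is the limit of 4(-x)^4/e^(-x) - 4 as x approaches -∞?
The quotient is an ∞/∞ indeterminate form as x → -∞.
Compare growth rates of the dominant terms (exponentials ≫ polynomials ≫ logarithms), or apply L'Hôpital's rule; the quotient → 0.
Adding the constant: 0 - 4 = -4. Limit = -4.

Final answer: -4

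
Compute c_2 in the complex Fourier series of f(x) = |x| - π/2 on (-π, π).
Compute the real Fourier coefficients first: a_2 = 0, b_2 = 0.
Then c_2 = (a_2 − i·b_2)/2 = 0.

Final answer: 0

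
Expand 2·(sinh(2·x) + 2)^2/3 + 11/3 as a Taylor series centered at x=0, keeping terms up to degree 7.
64·x^7/945 + 256·x^6/135 + 32·x^5/45 + 32·x^4/9 + 32·x^3/9 + 8·x^2/3 + 16·x/3 + 19/3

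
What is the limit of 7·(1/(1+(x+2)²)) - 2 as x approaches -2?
Direct substitution at x = -2 gives 5.

Final answer: 5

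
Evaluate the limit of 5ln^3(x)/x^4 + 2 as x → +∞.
The quotient is an ∞/∞ indeterminate form as x → +∞.
The polynomial denominator x^4 dominates the logarithmic numerator (any positive power of x ≫ ln^3(x) as x → ∞), so the quotient → 0.
Adding the constant: 0 + 2 = 2. Limit = 2.

Final answer: 2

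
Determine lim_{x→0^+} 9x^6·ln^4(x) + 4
The product is a 0·∞ indeterminate form at x → 0⁺.
Rewrite the product as 9·ln^4(x) / x^(-6) and apply L'Hôpital, or use the standard hierarchy x^(-6) ≫ |ln x|^4 as x → 0⁺.
The indeterminate product → 0, so the limit = 4.

Final answer: 4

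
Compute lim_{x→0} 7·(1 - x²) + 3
Direct substitution at x = 0 gives 10.

Final answer: 10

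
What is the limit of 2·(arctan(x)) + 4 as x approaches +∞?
Evaluate the dominant behaviour as x → +∞; each term tends to a finite value or vanishes.
Limit = π + 4.

Final answer: π + 4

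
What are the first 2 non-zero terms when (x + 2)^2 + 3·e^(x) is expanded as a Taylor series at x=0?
7·x + 7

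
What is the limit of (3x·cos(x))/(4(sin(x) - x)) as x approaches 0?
Both numerator and denominator → 0 as x → 0; this is a 0/0 indeterminate form.
Expand each to leading order near x = 0: numerator ~ 3·x, denominator ~ -2·x^3/3.
The limit of the ratio is -∞.

Final answer: -∞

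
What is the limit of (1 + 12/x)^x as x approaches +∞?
As x → +∞: this is the defining limit (1 + 12/x)^x → e^12.
Limit = e^(12).

Final answer: e^(12)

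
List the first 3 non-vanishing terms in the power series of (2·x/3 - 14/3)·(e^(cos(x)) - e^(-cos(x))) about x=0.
x^2·(7·e^(-1)/3 + 7·e/3) + x·(-2·e^(-1)/3 + 2·e/3) - 14·e/3 + 14·e^(-1)/3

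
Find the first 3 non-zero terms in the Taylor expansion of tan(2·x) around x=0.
64·x^5/15 + 8·x^3/3 + 2·x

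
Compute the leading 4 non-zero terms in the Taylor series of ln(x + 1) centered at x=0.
-x^4/4 + x^3/3 - x^2/2 + x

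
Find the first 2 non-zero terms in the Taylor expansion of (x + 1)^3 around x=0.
3·x + 1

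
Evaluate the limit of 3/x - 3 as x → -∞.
Evaluate the dominant behaviour as x → -∞; each term tends to a finite value or vanishes.
Limit = -3.

Final answer: -3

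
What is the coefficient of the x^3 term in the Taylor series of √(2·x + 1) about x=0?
Expand to order 3: √(2·x + 1) = x^3/2 - x^2/2 + x + 1 + O(x^4).
The coefficient of x^3 is 1/2.

Final answer: 1/2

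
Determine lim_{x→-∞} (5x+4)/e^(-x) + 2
The quotient is an ∞/∞ indeterminate form as x → -∞.
Compare growth rates of the dominant terms (exponentials ≫ polynomials ≫ logarithms), or apply L'Hôpital's rule; the quotient → 0.
Adding the constant: 0 + 2 = 2. Limit = 2.

Final answer: 2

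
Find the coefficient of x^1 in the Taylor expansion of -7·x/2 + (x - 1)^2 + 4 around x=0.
Expand to order 1: -7·x/2 + (x - 1)^2 + 4 = 5 - 11·x/2 + O(x^2).
The coefficient of x^1 is -11/2.

Final answer: -11/2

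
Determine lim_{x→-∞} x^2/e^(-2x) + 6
The quotient is an ∞/∞ indeterminate form as x → -∞.
Compare growth rates of the dominant terms (exponentials ≫ polynomials ≫ logarithms), or apply L'Hôpital's rule; the quotient → 0.
Adding the constant: 0 + 6 = 6. Limit = 6.

Final answer: 6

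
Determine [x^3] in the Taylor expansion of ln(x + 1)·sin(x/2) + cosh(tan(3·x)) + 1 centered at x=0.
Expand to order 3: ln(x + 1)·sin(x/2) + cosh(tan(3·x)) + 1 = -x^3/4 + 5·x^2 + 2 + O(x^4).
The coefficient of x^3 is -1/4.

Final answer: -1/4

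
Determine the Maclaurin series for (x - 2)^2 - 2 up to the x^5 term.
x^2 - 4·x + 2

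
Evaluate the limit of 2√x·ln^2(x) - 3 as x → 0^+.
The product is a 0·∞ indeterminate form at x → 0⁺.
Rewrite the product as 2·ln^2(x) / x^(-1/2) and apply L'Hôpital, or use the standard hierarchy x^(-1/2) ≫ |ln x|^2 as x → 0⁺.
The indeterminate product → 0, so the limit = -3.

Final answer: -3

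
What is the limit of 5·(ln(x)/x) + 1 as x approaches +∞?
Evaluate the dominant behaviour as x → +∞; each term tends to a finite value or vanishes.
Limit = 1.

Final answer: 1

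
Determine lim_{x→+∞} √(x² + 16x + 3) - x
This is an ∞ − ∞ indeterminate form.
Multiply and divide by the conjugate √(x²+16x + 3) + x; the x² terms cancel, leaving (16x + 3)/(√(x²+16x + 3)+x) → 16/2 = 8.
Limit = 8.

Final answer: 8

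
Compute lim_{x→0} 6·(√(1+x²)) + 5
Direct substitution at x = 0 gives 11.

Final answer: 11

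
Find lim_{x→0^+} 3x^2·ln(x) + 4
The product is a 0·∞ indeterminate form at x → 0⁺.
Rewrite the product as 3·ln(x) / x^(-2) and apply L'Hôpital, or use the standard hierarchy x^(-2) ≫ |ln x| as x → 0⁺.
The indeterminate product → 0, so the limit = 4.

Final answer: 4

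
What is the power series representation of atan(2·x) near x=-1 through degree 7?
-atan(2) + 2·(x + 1)/5 + 8·(x + 1)^2/25 + 88·(x + 1)^3/375 + 96·(x + 1)^4/625 + 1312·(x + 1)^5/15625 + 1408·(x + 1)^6/46875 - 3712·(x + 1)^7/546875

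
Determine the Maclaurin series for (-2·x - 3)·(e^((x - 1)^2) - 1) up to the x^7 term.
2·e·x^7/63 - 17·e·x^6/30 + 22·e·x^5/15 - 17·e·x^4/6 + 4·e·x^3 - 5·e·x^2 + x·(2 + 4·e) - 3·e + 3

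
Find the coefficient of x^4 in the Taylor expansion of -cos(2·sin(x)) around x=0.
Expand to order 4: -cos(2·sin(x)) = -4·x^4/3 + 2·x^2 - 1 + O(x^5).
The coefficient of x^4 is -4/3.

Final answer: -4/3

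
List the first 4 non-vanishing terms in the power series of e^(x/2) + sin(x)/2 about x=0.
-x^3/16 + x^2/8 + x + 1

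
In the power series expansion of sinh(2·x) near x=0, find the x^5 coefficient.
Expand to order 5: sinh(2·x) = 4·x^5/15 + 4·x^3/3 + 2·x + O(x^6).
The coefficient of x^5 is 4/15.

Final answer: 4/15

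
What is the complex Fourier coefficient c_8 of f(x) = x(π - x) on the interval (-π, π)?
Compute the real Fourier coefficients first: a_8 = -1/16, b_8 = -π/4.
Then c_8 = (a_8 − i·b_8)/2 = -1/32 + i·π/8.

Final answer: -1/32 + i·π/8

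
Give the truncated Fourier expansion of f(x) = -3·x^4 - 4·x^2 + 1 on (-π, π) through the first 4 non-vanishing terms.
(-128 + 24·π^2)·cos(x) + (5 - 6·π^2)·cos(2·x) + 8·π^2·cos(3·x)/3 - 3·π^4/5 - 4·π^2/3 + 1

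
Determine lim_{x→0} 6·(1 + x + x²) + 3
Direct substitution at x = 0 gives 9.

Final answer: 9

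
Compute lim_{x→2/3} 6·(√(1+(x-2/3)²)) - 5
Direct substitution at x = 2/3 gives 1.

Final answer: 1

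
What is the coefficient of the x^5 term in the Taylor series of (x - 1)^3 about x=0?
Expand to order 5: (x - 1)^3 = x^3 - 3·x^2 + 3·x - 1 + O(x^6).
The coefficient of x^5 is 0.

Final answer: 0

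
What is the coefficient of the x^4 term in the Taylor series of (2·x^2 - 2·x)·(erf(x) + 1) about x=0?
Expand to order 4: (2·x^2 - 2·x)·(erf(x) + 1) = 4·x^4/(3·√(π)) + 4·x^3/√(π) + x^2·(2 - 4/√(π)) - 2·x + O(x^5).
The coefficient of x^4 is 4/(3·√(π)).

Final answer: 4/(3·√(π))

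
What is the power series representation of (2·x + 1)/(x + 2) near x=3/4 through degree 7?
10/11 + 48·(x - 3/4)/121 - 192·(x - 3/4)^2/1331 + 768·(x - 3/4)^3/14641 - 3072·(x - 3/4)^4/161051 + 12288·(x - 3/4)^5/1771561 - 49152·(x - 3/4)^6/19487171 + 196608·(x - 3/4)^7/214358881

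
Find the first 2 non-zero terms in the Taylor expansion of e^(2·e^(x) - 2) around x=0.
2·x + 1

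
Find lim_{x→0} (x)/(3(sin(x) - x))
Both numerator and denominator → 0 as x → 0; this is a 0/0 indeterminate form.
Expand each to leading order near x = 0: numerator ~ x, denominator ~ -x^3/2.
The limit of the ratio is -∞.

Final answer: -∞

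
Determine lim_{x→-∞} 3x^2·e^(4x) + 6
The product is a 0·∞ indeterminate form at x → -∞.
Rewrite the product as 3x^2 / e^(-4x) (an ∞/∞ form) and apply L'Hôpital, or use the standard hierarchy e^(4|x|) ≫ |x^2| as x → -∞.
The indeterminate product → 0, so the limit = 6.

Final answer: 6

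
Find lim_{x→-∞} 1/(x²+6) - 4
Evaluate the dominant behaviour as x → -∞; each term tends to a finite value or vanishes.
Limit = -4.

Final answer: -4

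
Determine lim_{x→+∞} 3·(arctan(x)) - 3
Evaluate the dominant behaviour as x → +∞; each term tends to a finite value or vanishes.
Limit = -3 + 3·π/2.

Final answer: -3 + 3·π/2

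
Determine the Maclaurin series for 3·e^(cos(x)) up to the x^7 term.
-31·e·x^6/240 + e·x^4/2 - 3·e·x^2/2 + 3·e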